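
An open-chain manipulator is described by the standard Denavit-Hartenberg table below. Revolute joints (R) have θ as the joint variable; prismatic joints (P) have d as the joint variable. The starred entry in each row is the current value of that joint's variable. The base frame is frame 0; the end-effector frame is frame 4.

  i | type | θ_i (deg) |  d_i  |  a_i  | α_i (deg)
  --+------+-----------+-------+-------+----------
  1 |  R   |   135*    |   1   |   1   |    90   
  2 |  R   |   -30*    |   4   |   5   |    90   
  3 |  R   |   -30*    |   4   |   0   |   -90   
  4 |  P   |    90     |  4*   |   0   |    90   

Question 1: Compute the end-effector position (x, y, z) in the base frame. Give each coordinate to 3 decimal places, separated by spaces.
1.698 8.857 -5.964

after link 1: o_1 = (-0.7071, 0.7071, 1.0000)
after link 2: o_2 = (-0.9405, 6.5974, -1.5000)
after link 3: o_3 = (0.4737, 5.1832, -4.9641)
after link 4: o_4 = (1.6984, 8.8574, -5.9641)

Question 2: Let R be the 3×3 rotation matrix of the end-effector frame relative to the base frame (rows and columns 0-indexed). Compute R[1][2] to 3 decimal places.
0.177

End-effector z-axis (col 2 of R) = (-0.8839,0.1768,-0.4330)
R[1][2] = 0.1768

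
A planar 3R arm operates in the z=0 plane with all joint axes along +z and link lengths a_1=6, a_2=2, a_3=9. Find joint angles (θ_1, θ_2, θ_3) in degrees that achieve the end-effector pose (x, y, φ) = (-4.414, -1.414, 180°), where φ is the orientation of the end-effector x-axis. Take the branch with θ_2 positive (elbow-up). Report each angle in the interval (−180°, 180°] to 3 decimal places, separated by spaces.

-34.276 134.995 79.281

wrist centre = target − a_3·(cos φ, sin φ) = (4.5860, -1.4140)
cos θ_2 = (23.0308−6²−2²)/(2·6·2) = -0.7071; θ_2 = 134.9954° (elbow-up)
β = atan2(-1.4140,4.5860) = -17.1361°; ψ = atan2(1.4143,4.5859) = 17.1402°
θ_1 = β − ψ = -34.2762°
θ_3 = φ − θ_1 − θ_2 = 79.2808° (wrapped to (-180°,180°])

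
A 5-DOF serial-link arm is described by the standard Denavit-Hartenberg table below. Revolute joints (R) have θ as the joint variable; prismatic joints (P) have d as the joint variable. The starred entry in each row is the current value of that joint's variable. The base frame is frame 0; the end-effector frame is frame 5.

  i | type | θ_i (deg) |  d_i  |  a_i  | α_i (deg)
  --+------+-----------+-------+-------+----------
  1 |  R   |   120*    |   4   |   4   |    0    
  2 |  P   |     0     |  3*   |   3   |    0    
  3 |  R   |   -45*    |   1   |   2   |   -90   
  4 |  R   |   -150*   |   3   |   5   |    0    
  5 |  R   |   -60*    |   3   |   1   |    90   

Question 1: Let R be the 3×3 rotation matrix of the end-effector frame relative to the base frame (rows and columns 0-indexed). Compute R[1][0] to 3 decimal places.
End-effector x-axis (col 0 of R) = (-0.2241,-0.8365,-0.5000)
R[1][0] = -0.8365

-0.837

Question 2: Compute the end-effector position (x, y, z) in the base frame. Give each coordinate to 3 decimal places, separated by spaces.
after link 1: o_1 = (-2.0000, 3.4641, 4.0000)
after link 2: o_2 = (-3.5000, 6.0622, 7.0000)
after link 3: o_3 = (-2.9824, 7.9940, 8.0000)
after link 4: o_4 = (-7.0009, 4.5879, 10.5000)
after link 5: o_5 = (-10.1228, 4.5278, 10.0000)

-10.123 4.528 10.000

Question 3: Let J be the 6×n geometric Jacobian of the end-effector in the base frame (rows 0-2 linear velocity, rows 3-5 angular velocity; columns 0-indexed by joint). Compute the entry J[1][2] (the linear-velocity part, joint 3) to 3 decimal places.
axis z_2 = (0.0000,0.0000,1.0000); lever o_n−o_2 = (-6.6228,-1.5343,3.0000)
cross product → J_v[:, 2] = (1.5343,-6.6228,0.0000)
J_ω[:, 2] = z_2
entry J[1][2] = -6.6228

-6.623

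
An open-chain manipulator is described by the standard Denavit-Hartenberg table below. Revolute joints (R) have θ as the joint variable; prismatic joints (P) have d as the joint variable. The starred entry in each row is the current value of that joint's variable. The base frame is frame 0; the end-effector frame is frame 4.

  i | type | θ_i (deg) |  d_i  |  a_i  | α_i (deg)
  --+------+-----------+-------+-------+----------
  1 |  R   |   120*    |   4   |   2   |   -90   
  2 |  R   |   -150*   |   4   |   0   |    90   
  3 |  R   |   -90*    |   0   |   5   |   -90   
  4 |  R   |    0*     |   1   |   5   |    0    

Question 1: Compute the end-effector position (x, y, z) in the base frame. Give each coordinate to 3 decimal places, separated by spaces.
4.629 3.982 4.500

after link 1: o_1 = (-1.0000, 1.7321, 4.0000)
after link 2: o_2 = (-4.4641, -0.2679, 4.0000)
after link 3: o_3 = (-0.1340, 2.2321, 4.0000)
after link 4: o_4 = (4.6292, 3.9821, 4.5000)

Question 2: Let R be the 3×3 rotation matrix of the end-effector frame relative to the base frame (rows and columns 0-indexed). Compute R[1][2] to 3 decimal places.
-0.750

End-effector z-axis (col 2 of R) = (0.4330,-0.7500,0.5000)
R[1][2] = -0.7500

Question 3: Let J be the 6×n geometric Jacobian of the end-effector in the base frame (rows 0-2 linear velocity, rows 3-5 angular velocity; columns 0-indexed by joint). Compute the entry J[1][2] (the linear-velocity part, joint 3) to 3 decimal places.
-8.000

axis z_2 = (0.2500,-0.4330,-0.8660); lever o_n−o_2 = (9.0933,4.2500,0.5000)
cross product → J_v[:, 2] = (3.4641,-8.0000,5.0000)
J_ω[:, 2] = z_2
entry J[1][2] = -8.0000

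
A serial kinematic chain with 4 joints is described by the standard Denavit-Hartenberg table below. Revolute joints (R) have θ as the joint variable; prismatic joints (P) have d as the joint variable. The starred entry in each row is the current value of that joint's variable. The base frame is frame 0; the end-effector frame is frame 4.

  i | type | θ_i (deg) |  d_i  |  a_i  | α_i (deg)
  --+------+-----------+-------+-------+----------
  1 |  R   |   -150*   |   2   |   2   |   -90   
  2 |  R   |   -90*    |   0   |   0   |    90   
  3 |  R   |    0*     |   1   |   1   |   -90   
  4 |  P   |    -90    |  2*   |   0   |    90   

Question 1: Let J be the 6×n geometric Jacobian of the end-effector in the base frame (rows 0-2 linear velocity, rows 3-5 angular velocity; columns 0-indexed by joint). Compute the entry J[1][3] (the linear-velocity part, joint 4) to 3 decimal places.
prismatic axis z_3 = (0.5000,-0.8660,0.0000)
J_v[:, 3] = z_3; J_ω[:, 3] = (0,0,0)
entry J[1][3] = -0.8660

-0.866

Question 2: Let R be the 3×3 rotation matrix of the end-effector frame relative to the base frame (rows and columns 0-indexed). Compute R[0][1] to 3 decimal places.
0.500

End-effector y-axis (col 1 of R) = (0.5000,-0.8660,0.0000)
R[0][1] = 0.5000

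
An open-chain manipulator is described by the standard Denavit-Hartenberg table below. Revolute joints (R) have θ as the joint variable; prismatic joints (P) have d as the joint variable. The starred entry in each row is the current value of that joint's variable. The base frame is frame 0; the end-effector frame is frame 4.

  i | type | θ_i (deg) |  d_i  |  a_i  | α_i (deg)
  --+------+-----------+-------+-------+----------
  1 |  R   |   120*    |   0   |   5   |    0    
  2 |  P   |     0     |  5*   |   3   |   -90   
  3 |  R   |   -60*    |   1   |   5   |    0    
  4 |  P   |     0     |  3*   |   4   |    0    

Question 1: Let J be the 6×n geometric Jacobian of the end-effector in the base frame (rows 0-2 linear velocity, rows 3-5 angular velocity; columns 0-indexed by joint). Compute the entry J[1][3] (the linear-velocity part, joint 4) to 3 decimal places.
prismatic axis z_3 = (-0.8660,-0.5000,0.0000)
J_v[:, 3] = z_3; J_ω[:, 3] = (0,0,0)
entry J[1][3] = -0.5000

-0.500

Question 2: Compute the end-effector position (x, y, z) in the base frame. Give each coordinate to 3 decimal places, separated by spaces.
after link 1: o_1 = (-2.5000, 4.3301, 0.0000)
after link 2: o_2 = (-4.0000, 6.9282, 5.0000)
after link 3: o_3 = (-6.1160, 8.5933, 9.3301)
after link 4: o_4 = (-9.7141, 8.8253, 12.7942)

-9.714 8.825 12.794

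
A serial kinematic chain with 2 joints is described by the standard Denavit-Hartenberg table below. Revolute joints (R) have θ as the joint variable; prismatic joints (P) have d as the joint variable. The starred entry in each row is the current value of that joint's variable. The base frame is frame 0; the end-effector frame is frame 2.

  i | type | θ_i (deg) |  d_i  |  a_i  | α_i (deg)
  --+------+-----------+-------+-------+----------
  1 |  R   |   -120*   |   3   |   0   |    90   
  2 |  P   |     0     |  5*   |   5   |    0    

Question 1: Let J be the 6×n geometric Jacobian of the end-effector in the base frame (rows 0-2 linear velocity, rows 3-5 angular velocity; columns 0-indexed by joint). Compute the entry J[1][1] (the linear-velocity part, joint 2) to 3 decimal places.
0.500

prismatic axis z_1 = (-0.8660,0.5000,0.0000)
J_v[:, 1] = z_1; J_ω[:, 1] = (0,0,0)
entry J[1][1] = 0.5000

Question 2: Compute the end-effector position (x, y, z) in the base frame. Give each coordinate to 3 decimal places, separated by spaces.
after link 1: o_1 = (0.0000, 0.0000, 3.0000)
after link 2: o_2 = (-6.8301, -1.8301, 3.0000)

-6.830 -1.830 3.000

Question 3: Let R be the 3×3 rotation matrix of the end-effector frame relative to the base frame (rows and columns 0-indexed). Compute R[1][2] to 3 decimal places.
0.500

End-effector z-axis (col 2 of R) = (-0.8660,0.5000,0.0000)
R[1][2] = 0.5000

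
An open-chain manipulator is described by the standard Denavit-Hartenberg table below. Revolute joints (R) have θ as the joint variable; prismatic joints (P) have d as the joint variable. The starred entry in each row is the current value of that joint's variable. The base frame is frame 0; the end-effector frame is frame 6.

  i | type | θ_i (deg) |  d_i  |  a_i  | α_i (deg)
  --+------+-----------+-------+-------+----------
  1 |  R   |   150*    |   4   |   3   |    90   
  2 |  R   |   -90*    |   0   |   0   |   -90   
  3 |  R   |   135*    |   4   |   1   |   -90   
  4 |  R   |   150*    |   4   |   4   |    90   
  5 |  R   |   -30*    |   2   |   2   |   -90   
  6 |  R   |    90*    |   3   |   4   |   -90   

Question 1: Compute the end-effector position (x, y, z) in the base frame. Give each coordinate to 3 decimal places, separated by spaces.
after link 1: o_1 = (-2.5981, 1.5000, 4.0000)
after link 2: o_2 = (-2.5981, 1.5000, 4.0000)
after link 3: o_3 = (-6.4157, 2.8876, 4.7071)
after link 4: o_4 = (-2.0447, 6.4584, 5.0860)
after link 5: o_5 = (0.0285, 4.8532, 4.0254)
after link 6: o_6 = (-0.2370, 9.8215, 3.5297)

-0.237 9.821 3.530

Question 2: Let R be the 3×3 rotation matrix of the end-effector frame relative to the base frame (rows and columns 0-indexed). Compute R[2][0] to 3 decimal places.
-0.354

End-effector x-axis (col 0 of R) = (-0.5732,0.7392,-0.3536)
R[2][0] = -0.3536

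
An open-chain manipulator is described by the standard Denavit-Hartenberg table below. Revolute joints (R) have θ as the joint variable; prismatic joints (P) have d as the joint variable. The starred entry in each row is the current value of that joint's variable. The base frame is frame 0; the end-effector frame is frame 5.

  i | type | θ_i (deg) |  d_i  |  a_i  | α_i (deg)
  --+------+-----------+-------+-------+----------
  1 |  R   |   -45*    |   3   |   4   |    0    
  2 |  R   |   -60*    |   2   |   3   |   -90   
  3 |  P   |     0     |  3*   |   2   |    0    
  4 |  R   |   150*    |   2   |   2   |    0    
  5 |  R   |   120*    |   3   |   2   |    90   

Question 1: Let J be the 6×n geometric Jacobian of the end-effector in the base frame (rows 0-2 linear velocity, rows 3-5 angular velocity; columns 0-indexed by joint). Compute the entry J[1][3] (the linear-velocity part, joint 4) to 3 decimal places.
-0.966

axis z_3 = (0.9659,-0.2588,0.0000); lever o_n−o_3 = (5.2779,0.3789,1.0000)
cross product → J_v[:, 3] = (-0.2588,-0.9659,1.7321)
J_ω[:, 3] = z_3
entry J[1][3] = -0.9659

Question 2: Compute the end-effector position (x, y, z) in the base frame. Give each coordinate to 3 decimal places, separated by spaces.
9.710 -8.056 6.000

after link 1: o_1 = (2.8284, -2.8284, 3.0000)
after link 2: o_2 = (2.0520, -5.7262, 5.0000)
after link 3: o_3 = (4.4321, -8.4345, 5.0000)
after link 4: o_4 = (6.8122, -7.2791, 4.0000)
after link 5: o_5 = (9.7100, -8.0556, 6.0000)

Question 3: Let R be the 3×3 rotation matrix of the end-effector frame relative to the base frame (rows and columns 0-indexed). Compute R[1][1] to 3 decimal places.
-0.259

End-effector y-axis (col 1 of R) = (0.9659,-0.2588,0.0000)
R[1][1] = -0.2588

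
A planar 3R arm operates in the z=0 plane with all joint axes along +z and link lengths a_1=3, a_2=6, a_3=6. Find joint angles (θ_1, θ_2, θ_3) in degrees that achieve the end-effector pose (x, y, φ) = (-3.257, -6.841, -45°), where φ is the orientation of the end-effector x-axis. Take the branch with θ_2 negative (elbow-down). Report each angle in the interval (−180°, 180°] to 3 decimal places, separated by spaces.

wrist centre = target − a_3·(cos φ, sin φ) = (-7.4996, -2.5984)
cos θ_2 = (62.9961−3²−6²)/(2·3·6) = 0.4999; θ_2 = -60.0072° (elbow-down)
β = atan2(-2.5984,-7.4996) = -160.8906°; ψ = atan2(-5.1965,5.9993) = -40.8985°
θ_1 = β − ψ = -119.9921°
θ_3 = φ − θ_1 − θ_2 = 134.9993° (wrapped to (-180°,180°])

-119.992 -60.007 134.999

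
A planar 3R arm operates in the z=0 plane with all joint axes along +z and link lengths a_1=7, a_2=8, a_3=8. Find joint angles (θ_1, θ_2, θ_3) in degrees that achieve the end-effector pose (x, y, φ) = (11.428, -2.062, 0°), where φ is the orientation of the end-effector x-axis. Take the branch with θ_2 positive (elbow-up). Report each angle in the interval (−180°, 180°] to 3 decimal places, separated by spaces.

-120.001 150.002 -30.001

wrist centre = target − a_3·(cos φ, sin φ) = (3.4280, -2.0620)
cos θ_2 = (16.0030−7²−8²)/(2·7·8) = -0.8660; θ_2 = 150.0022° (elbow-up)
β = atan2(-2.0620,3.4280) = -31.0276°; ψ = atan2(3.9997,0.0716) = 88.9738°
θ_1 = β − ψ = -120.0014°
θ_3 = φ − θ_1 − θ_2 = -30.0008° (wrapped to (-180°,180°])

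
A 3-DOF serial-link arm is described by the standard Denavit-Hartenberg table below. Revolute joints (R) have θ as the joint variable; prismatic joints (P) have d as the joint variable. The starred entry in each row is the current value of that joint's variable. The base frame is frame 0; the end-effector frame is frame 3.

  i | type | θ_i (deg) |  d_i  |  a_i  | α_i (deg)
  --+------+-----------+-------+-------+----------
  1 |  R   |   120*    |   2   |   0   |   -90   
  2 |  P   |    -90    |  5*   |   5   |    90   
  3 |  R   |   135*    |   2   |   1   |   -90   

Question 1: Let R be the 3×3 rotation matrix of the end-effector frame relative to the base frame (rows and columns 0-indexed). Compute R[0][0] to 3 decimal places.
End-effector x-axis (col 0 of R) = (-0.6124,-0.3536,-0.7071)
R[0][0] = -0.6124

-0.612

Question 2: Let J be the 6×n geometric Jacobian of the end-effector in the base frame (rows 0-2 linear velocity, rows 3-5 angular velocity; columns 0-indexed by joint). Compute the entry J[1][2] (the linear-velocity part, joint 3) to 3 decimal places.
axis z_2 = (0.5000,-0.8660,0.0000); lever o_n−o_2 = (0.3876,-2.0856,-0.7071)
cross product → J_v[:, 2] = (0.6124,0.3536,-0.7071)
J_ω[:, 2] = z_2
entry J[1][2] = 0.3536

0.354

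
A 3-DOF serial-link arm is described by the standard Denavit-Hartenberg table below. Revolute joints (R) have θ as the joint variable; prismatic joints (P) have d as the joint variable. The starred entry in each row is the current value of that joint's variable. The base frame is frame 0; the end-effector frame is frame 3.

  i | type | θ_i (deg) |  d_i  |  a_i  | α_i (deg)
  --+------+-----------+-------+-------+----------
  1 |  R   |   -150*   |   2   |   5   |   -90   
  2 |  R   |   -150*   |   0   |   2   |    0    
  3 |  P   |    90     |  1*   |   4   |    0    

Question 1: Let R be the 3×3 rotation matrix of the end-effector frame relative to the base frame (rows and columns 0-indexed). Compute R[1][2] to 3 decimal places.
End-effector z-axis (col 2 of R) = (0.5000,-0.8660,0.0000)
R[1][2] = -0.8660

-0.866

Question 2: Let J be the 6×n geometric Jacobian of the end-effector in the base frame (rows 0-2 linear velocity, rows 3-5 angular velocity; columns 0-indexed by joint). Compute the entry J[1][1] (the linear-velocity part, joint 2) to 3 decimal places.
axis z_1 = (0.5000,-0.8660,0.0000); lever o_n−o_1 = (0.2679,-1.0000,4.4641)
cross product → J_v[:, 1] = (-3.8660,-2.2321,-0.2679)
J_ω[:, 1] = z_1
entry J[1][1] = -2.2321

-2.232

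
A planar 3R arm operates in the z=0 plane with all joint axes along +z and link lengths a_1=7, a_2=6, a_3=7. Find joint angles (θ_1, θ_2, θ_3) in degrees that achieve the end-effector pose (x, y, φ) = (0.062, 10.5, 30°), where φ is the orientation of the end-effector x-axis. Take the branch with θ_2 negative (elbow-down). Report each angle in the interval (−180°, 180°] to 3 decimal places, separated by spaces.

171.203 -89.999 -51.204

wrist centre = target − a_3·(cos φ, sin φ) = (-6.0002, 7.0000)
cos θ_2 = (85.0021−7²−6²)/(2·7·6) = 0.0000; θ_2 = -89.9985° (elbow-down)
β = atan2(7.0000,-6.0002) = 130.6021°; ψ = atan2(-6.0000,7.0002) = -40.6007°
θ_1 = β − ψ = 171.2028°
θ_3 = φ − θ_1 − θ_2 = -51.2043° (wrapped to (-180°,180°])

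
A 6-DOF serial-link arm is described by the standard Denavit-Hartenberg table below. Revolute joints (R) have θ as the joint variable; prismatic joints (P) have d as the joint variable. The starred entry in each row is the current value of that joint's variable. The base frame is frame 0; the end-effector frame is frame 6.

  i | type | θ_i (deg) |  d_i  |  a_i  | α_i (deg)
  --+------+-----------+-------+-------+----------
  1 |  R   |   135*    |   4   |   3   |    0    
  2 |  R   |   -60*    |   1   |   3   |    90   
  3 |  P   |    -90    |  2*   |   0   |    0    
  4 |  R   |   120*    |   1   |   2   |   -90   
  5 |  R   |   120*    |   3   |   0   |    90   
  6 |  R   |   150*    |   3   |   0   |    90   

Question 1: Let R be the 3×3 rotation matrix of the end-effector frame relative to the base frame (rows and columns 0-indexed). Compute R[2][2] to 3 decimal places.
End-effector z-axis (col 2 of R) = (-0.5864,-0.5153,0.6250)
R[2][2] = 0.6250

0.625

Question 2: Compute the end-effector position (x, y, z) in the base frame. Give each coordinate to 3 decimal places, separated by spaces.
after link 1: o_1 = (-2.1213, 2.1213, 4.0000)
after link 2: o_2 = (-1.3449, 5.0191, 5.0000)
after link 3: o_3 = (0.5870, 4.5015, 5.0000)
after link 4: o_4 = (2.0012, 5.9157, 6.0000)
after link 5: o_5 = (1.6130, 4.4668, 8.5981)
after link 6: o_6 = (0.7464, 7.0283, 9.8971)

0.746 7.028 9.897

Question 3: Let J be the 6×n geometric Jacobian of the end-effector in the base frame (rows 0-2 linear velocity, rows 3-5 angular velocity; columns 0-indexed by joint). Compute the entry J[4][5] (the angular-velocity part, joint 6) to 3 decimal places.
axis z_5 = (-0.2888,0.8539,0.4330); lever o_n−o_5 = (-0.8665,2.5616,1.2990)
cross product → J_v[:, 5] = (0.0000,0.0000,0.0000)
J_ω[:, 5] = z_5
entry J[4][5] = 0.8539

0.854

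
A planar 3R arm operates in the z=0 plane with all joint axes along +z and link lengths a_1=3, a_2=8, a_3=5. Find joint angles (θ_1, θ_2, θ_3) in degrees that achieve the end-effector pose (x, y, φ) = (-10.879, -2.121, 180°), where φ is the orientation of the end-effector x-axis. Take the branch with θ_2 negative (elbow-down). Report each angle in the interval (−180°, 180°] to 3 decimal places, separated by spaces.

-45.009 -134.996 0.005

wrist centre = target − a_3·(cos φ, sin φ) = (-5.8790, -2.1210)
cos θ_2 = (39.0613−3²−8²)/(2·3·8) = -0.7071; θ_2 = -134.9959° (elbow-down)
β = atan2(-2.1210,-5.8790) = -160.1618°; ψ = atan2(-5.6573,-2.6565) = -115.1531°
θ_1 = β − ψ = -45.0087°
θ_3 = φ − θ_1 − θ_2 = 0.0046° (wrapped to (-180°,180°])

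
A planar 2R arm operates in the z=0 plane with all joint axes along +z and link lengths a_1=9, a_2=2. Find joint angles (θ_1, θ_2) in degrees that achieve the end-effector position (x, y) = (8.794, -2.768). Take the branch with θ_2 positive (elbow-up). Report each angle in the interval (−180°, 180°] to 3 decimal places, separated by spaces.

-30.001 90.006

cos θ_2 = (84.9963−9²−2²)/(2·9·2) = -0.0001; θ_2 = 90.0060° (elbow-up)
β = atan2(-2.7680,8.7940) = -17.4719°; ψ = atan2(2.0000,8.9998) = 12.5291°
θ_1 = β − ψ = -30.0010°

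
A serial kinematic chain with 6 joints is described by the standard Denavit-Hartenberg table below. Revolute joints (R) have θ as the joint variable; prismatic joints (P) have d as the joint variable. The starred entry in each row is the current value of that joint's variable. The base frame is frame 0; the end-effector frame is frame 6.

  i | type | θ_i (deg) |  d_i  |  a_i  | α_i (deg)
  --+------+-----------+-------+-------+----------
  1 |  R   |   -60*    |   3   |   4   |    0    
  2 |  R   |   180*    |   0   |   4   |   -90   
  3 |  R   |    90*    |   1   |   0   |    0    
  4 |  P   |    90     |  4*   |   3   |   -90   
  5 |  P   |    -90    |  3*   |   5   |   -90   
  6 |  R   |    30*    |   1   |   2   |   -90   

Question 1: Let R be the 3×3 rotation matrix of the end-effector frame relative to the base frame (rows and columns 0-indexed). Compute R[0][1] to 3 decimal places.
-0.500

End-effector y-axis (col 1 of R) = (-0.5000,0.8660,0.0000)
R[0][1] = -0.5000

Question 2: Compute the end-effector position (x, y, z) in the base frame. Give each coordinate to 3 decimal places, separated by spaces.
after link 1: o_1 = (2.0000, -3.4641, 3.0000)
after link 2: o_2 = (0.0000, 0.0000, 3.0000)
after link 3: o_3 = (-0.8660, -0.5000, 3.0000)
after link 4: o_4 = (-2.8301, -5.0981, 3.0000)
after link 5: o_5 = (-7.1603, -7.5981, 6.0000)
after link 6: o_6 = (-8.1603, -9.3301, 5.0000)

-8.160 -9.330 5.000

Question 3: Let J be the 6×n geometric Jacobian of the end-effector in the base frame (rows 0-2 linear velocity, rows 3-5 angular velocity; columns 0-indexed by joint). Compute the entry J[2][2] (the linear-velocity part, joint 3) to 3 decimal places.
axis z_2 = (-0.8660,-0.5000,0.0000); lever o_n−o_2 = (-8.1603,-9.3301,2.0000)
cross product → J_v[:, 2] = (-1.0000,1.7321,4.0000)
J_ω[:, 2] = z_2
entry J[2][2] = 4.0000

4.000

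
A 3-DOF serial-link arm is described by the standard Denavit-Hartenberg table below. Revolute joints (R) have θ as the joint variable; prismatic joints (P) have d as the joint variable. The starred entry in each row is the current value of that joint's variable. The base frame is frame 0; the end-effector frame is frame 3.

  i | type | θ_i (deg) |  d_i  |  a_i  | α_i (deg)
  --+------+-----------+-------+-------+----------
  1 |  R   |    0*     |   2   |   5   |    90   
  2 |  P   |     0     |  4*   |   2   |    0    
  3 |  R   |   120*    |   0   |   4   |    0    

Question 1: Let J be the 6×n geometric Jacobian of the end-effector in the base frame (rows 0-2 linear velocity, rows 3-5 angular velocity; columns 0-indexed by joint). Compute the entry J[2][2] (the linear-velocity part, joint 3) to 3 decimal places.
-2.000

axis z_2 = (0.0000,-1.0000,0.0000); lever o_n−o_2 = (-2.0000,0.0000,3.4641)
cross product → J_v[:, 2] = (-3.4641,-0.0000,-2.0000)
J_ω[:, 2] = z_2
entry J[2][2] = -2.0000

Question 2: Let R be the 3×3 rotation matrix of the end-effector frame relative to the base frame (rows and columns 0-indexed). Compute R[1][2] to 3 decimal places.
End-effector z-axis (col 2 of R) = (0.0000,-1.0000,0.0000)
R[1][2] = -1.0000

-1.000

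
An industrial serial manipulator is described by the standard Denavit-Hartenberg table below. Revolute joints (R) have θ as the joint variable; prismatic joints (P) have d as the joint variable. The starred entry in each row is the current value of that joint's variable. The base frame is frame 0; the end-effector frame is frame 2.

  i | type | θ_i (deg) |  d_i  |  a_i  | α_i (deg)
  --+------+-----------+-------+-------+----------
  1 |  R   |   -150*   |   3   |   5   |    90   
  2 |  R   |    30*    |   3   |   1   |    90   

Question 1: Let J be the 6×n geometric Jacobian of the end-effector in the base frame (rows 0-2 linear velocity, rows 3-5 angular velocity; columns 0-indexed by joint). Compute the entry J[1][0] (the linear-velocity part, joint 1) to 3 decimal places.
axis z_0 = ẑ; lever o_n−o_0 = (-6.5801,-0.3349,3.5000)
cross product → J_v[:, 0] = (0.3349,-6.5801,0.0000)
J_ω[:, 0] = z_0
entry J[1][0] = -6.5801

-6.580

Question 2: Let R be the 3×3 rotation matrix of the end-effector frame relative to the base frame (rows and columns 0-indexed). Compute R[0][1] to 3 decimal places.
-0.500

End-effector y-axis (col 1 of R) = (-0.5000,0.8660,0.0000)
R[0][1] = -0.5000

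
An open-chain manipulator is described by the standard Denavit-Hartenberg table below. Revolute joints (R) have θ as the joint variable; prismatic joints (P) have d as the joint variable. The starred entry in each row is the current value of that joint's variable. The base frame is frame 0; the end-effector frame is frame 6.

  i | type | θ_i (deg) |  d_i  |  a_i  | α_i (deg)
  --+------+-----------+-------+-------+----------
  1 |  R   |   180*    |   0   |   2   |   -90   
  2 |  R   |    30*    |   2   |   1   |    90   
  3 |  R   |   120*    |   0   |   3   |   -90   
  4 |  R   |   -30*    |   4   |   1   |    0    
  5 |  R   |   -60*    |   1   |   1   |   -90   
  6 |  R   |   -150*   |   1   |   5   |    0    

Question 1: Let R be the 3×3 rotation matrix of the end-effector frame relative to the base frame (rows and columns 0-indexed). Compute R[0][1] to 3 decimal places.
End-effector y-axis (col 1 of R) = (0.3995,0.4330,0.8080)
R[0][1] = 0.3995

0.400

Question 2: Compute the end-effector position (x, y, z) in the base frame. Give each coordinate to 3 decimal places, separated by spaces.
after link 1: o_1 = (-2.0000, 0.0000, 0.0000)
after link 2: o_2 = (-2.8660, -2.0000, -0.5000)
after link 3: o_3 = (-1.5670, -4.5981, 0.2500)
after link 4: o_4 = (1.5580, -3.3481, 2.6316)
after link 5: o_5 = (1.8080, -2.8481, 3.9306)
after link 6: o_6 = (6.2811, -2.4641, 1.5131)

6.281 -2.464 1.513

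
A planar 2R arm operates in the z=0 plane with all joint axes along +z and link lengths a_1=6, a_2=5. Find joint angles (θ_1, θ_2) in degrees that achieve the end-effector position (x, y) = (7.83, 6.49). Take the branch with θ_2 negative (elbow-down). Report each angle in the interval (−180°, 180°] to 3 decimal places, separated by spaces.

cos θ_2 = (103.4290−6²−5²)/(2·6·5) = 0.7072; θ_2 = -44.9965° (elbow-down)
β = atan2(6.4900,7.8300) = 39.6541°; ψ = atan2(-3.5353,9.5358) = -20.3419°
θ_1 = β − ψ = 59.9960°

59.996 -44.996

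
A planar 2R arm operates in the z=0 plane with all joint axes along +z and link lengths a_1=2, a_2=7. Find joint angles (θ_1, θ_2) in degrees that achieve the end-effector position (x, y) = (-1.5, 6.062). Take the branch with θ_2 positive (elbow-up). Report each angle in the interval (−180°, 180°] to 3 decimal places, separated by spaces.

cos θ_2 = (38.9978−2²−7²)/(2·2·7) = -0.5001; θ_2 = 120.0051° (elbow-up)
β = atan2(6.0620,-1.5000) = 103.8983°; ψ = atan2(6.0619,-1.5005) = 103.9034°
θ_1 = β − ψ = -0.0051°

-0.005 120.005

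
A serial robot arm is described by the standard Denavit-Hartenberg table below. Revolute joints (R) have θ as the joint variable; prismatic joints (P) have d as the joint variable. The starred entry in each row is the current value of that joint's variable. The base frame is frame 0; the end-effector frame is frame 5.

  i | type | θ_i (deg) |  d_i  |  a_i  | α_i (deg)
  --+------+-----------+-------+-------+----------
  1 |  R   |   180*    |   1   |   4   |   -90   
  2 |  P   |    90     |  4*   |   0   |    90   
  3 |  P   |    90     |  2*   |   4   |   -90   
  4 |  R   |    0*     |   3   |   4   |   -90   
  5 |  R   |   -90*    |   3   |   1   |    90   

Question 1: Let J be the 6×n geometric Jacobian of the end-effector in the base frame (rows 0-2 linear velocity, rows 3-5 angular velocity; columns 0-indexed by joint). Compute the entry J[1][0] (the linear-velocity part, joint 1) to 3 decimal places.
axis z_0 = ẑ; lever o_n−o_0 = (-3.0000,-12.0000,5.0000)
cross product → J_v[:, 0] = (12.0000,-3.0000,0.0000)
J_ω[:, 0] = z_0
entry J[1][0] = -3.0000

-3.000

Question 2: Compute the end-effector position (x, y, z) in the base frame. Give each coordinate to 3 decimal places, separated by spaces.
-3.000 -12.000 5.000

after link 1: o_1 = (-4.0000, 0.0000, 1.0000)
after link 2: o_2 = (-4.0000, -4.0000, 1.0000)
after link 3: o_3 = (-6.0000, -8.0000, 1.0000)
after link 4: o_4 = (-6.0000, -12.0000, 4.0000)
after link 5: o_5 = (-3.0000, -12.0000, 5.0000)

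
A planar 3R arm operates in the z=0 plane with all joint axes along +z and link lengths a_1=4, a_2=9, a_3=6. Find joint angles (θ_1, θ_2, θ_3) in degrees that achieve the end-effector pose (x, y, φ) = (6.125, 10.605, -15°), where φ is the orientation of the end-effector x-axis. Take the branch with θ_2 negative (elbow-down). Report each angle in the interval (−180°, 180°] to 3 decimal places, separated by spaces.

119.990 -44.987 -90.003

wrist centre = target − a_3·(cos φ, sin φ) = (0.3294, 12.1579)
cos θ_2 = (147.9234−4²−9²)/(2·4·9) = 0.7073; θ_2 = -44.9868° (elbow-down)
β = atan2(12.1579,0.3294) = 88.4478°; ψ = atan2(-6.3625,10.3654) = -31.5424°
θ_1 = β − ψ = 119.9902°
θ_3 = φ − θ_1 − θ_2 = -90.0034° (wrapped to (-180°,180°])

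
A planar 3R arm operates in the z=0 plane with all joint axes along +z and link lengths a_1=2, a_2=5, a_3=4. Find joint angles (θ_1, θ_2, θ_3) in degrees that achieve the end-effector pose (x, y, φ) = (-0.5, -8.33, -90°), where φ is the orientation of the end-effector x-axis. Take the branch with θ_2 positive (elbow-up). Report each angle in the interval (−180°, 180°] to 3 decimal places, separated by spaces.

166.822 120.004 -16.826

wrist centre = target − a_3·(cos φ, sin φ) = (-0.5000, -4.3300)
cos θ_2 = (18.9989−2²−5²)/(2·2·5) = -0.5001; θ_2 = 120.0036° (elbow-up)
β = atan2(-4.3300,-0.5000) = -96.5870°; ψ = atan2(4.3300,-0.5003) = 96.5906°
θ_1 = β − ψ = -193.1776°
θ_3 = φ − θ_1 − θ_2 = -16.8261° (wrapped to (-180°,180°])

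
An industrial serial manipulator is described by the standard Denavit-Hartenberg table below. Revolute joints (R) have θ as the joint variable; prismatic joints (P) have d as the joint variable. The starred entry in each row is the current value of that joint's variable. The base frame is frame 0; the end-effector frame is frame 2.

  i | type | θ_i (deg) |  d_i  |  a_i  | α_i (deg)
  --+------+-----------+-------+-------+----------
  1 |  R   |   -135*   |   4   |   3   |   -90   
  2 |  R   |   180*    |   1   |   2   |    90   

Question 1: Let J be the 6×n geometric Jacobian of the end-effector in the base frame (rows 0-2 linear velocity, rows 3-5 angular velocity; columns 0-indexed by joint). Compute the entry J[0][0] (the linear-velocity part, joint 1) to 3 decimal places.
1.414

axis z_0 = ẑ; lever o_n−o_0 = (0.0000,-1.4142,4.0000)
cross product → J_v[:, 0] = (1.4142,0.0000,-0.0000)
J_ω[:, 0] = z_0
entry J[0][0] = 1.4142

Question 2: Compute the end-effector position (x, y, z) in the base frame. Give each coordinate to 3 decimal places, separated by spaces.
0.000 -1.414 4.000

after link 1: o_1 = (-2.1213, -2.1213, 4.0000)
after link 2: o_2 = (0.0000, -1.4142, 4.0000)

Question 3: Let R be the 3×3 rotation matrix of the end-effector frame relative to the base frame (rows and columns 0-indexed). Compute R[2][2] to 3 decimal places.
-1.000

End-effector z-axis (col 2 of R) = (0.0000,-0.0000,-1.0000)
R[2][2] = -1.0000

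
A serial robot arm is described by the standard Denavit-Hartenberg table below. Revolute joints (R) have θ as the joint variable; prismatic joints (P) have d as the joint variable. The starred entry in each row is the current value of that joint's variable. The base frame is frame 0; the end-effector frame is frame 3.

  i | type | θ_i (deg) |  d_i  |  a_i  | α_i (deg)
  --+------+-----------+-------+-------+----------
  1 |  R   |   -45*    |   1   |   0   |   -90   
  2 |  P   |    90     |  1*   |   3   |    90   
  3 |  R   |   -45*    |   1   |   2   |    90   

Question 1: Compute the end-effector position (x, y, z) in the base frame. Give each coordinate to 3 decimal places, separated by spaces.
0.414 -1.000 -3.414

after link 1: o_1 = (0.0000, 0.0000, 1.0000)
after link 2: o_2 = (0.7071, 0.7071, -2.0000)
after link 3: o_3 = (0.4142, -1.0000, -3.4142)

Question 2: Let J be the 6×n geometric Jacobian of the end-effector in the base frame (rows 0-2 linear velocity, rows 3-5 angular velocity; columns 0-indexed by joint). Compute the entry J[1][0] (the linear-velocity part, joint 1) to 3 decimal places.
axis z_0 = ẑ; lever o_n−o_0 = (0.4142,-1.0000,-3.4142)
cross product → J_v[:, 0] = (1.0000,0.4142,-0.0000)
J_ω[:, 0] = z_0
entry J[1][0] = 0.4142

0.414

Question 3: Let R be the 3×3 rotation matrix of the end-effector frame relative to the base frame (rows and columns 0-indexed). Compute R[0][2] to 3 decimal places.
-0.500

End-effector z-axis (col 2 of R) = (-0.5000,-0.5000,0.7071)
R[0][2] = -0.5000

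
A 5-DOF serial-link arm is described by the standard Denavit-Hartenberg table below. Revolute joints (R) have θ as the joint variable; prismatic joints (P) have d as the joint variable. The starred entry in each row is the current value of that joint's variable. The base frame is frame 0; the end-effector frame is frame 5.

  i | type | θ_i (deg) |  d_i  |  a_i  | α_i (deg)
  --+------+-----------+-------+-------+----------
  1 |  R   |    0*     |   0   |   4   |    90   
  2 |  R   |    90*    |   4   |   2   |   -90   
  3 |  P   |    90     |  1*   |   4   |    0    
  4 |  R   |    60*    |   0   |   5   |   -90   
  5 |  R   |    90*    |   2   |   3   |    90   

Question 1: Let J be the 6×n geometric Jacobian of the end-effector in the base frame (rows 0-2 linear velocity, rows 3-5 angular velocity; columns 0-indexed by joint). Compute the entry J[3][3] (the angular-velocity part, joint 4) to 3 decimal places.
-1.000

axis z_3 = (-1.0000,-0.0000,0.0000); lever o_n−o_3 = (3.0000,0.7679,-5.3301)
cross product → J_v[:, 3] = (0.0000,-5.3301,-0.7679)
J_ω[:, 3] = z_3
entry J[3][3] = -1.0000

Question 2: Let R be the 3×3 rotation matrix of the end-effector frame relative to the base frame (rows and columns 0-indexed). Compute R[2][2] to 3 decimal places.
End-effector z-axis (col 2 of R) = (-0.0000,0.5000,-0.8660)
R[2][2] = -0.8660

-0.866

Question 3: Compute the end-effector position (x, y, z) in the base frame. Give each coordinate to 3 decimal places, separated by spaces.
6.000 0.768 -3.330

after link 1: o_1 = (4.0000, 0.0000, 0.0000)
after link 2: o_2 = (4.0000, -4.0000, 2.0000)
after link 3: o_3 = (3.0000, -0.0000, 2.0000)
after link 4: o_4 = (3.0000, 2.5000, -2.3301)
after link 5: o_5 = (6.0000, 0.7679, -3.3301)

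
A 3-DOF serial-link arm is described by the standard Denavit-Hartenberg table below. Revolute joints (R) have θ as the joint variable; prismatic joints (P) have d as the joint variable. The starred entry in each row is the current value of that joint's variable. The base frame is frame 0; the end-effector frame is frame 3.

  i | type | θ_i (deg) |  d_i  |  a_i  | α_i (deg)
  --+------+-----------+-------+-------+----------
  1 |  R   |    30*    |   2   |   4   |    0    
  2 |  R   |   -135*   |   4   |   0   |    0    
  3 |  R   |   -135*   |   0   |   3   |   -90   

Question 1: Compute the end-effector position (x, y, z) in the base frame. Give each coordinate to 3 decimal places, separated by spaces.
1.964 4.598 6.000

after link 1: o_1 = (3.4641, 2.0000, 2.0000)
after link 2: o_2 = (3.4641, 2.0000, 6.0000)
after link 3: o_3 = (1.9641, 4.5981, 6.0000)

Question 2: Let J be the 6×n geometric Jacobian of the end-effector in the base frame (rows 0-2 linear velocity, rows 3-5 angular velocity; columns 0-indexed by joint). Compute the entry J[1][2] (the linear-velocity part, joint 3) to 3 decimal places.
axis z_2 = (0.0000,0.0000,1.0000); lever o_n−o_2 = (-1.5000,2.5981,0.0000)
cross product → J_v[:, 2] = (-2.5981,-1.5000,0.0000)
J_ω[:, 2] = z_2
entry J[1][2] = -1.5000

-1.500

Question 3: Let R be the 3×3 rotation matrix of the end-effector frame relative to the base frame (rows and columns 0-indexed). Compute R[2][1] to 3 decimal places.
End-effector y-axis (col 1 of R) = (-0.0000,-0.0000,-1.0000)
R[2][1] = -1.0000

-1.000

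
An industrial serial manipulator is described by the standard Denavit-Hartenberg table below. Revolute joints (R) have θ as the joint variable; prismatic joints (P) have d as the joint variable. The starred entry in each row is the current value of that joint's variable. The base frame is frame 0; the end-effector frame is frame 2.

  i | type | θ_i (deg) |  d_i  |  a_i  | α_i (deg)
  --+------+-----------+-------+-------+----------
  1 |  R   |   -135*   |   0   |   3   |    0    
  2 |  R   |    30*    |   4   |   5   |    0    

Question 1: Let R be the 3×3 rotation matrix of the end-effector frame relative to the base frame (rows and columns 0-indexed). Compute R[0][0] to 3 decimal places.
End-effector x-axis (col 0 of R) = (-0.2588,-0.9659,0.0000)
R[0][0] = -0.2588

-0.259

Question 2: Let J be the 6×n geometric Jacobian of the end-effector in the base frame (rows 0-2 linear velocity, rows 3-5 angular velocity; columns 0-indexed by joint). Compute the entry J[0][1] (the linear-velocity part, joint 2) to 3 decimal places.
4.830

axis z_1 = (0.0000,0.0000,1.0000); lever o_n−o_1 = (-1.2941,-4.8296,4.0000)
cross product → J_v[:, 1] = (4.8296,-1.2941,0.0000)
J_ω[:, 1] = z_1
entry J[0][1] = 4.8296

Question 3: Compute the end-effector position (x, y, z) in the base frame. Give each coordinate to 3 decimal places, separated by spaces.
-3.415 -6.951 4.000

after link 1: o_1 = (-2.1213, -2.1213, 0.0000)
after link 2: o_2 = (-3.4154, -6.9509, 4.0000)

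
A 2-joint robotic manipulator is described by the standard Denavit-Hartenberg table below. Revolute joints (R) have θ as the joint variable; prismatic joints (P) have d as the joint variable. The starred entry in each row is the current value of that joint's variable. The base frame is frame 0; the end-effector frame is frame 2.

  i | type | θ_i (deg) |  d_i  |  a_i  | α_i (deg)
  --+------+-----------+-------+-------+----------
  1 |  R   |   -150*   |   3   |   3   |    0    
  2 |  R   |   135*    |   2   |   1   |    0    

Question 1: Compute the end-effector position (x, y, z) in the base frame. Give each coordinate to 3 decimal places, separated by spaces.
after link 1: o_1 = (-2.5981, -1.5000, 3.0000)
after link 2: o_2 = (-1.6322, -1.7588, 5.0000)

-1.632 -1.759 5.000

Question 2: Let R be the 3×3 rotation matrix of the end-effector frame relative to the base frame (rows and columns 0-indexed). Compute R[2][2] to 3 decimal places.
End-effector z-axis (col 2 of R) = (0.0000,0.0000,1.0000)
R[2][2] = 1.0000

1.000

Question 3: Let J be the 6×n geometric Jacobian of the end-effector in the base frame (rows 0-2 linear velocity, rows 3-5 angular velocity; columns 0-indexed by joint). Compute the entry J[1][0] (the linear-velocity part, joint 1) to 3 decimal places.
axis z_0 = ẑ; lever o_n−o_0 = (-1.6322,-1.7588,5.0000)
cross product → J_v[:, 0] = (1.7588,-1.6322,0.0000)
J_ω[:, 0] = z_0
entry J[1][0] = -1.6322

-1.632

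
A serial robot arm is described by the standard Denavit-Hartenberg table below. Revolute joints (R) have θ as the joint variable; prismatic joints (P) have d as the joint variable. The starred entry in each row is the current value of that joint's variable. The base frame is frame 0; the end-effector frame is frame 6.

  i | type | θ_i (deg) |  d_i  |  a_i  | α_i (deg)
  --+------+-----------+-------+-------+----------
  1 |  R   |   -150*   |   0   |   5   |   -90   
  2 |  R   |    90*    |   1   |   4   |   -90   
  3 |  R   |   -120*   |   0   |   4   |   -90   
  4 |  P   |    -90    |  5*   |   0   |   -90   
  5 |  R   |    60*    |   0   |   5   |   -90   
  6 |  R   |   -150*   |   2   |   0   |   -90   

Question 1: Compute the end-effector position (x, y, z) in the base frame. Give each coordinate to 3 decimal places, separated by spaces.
-1.516 -5.839 -1.714

after link 1: o_1 = (-4.3301, -2.5000, 0.0000)
after link 2: o_2 = (-3.8301, -3.3660, -4.0000)
after link 3: o_3 = (-2.0981, -6.3660, -2.0000)
after link 4: o_4 = (-0.8481, -8.5311, -6.3301)
after link 5: o_5 = (0.2345, -5.4061, -2.5801)
after link 6: o_6 = (-1.5155, -5.8391, -1.7141)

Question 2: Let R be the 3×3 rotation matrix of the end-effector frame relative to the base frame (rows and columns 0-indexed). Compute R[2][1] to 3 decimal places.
-0.433

End-effector y-axis (col 1 of R) = (0.8750,0.2165,-0.4330)
R[2][1] = -0.4330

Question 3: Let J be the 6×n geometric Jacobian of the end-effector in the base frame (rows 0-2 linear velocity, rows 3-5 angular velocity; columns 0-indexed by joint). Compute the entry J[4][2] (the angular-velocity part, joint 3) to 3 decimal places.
axis z_2 = (0.8660,0.5000,-0.0000); lever o_n−o_2 = (2.3146,-2.4731,2.2859)
cross product → J_v[:, 2] = (1.1429,-1.9796,-3.2990)
J_ω[:, 2] = z_2
entry J[4][2] = 0.5000

0.500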